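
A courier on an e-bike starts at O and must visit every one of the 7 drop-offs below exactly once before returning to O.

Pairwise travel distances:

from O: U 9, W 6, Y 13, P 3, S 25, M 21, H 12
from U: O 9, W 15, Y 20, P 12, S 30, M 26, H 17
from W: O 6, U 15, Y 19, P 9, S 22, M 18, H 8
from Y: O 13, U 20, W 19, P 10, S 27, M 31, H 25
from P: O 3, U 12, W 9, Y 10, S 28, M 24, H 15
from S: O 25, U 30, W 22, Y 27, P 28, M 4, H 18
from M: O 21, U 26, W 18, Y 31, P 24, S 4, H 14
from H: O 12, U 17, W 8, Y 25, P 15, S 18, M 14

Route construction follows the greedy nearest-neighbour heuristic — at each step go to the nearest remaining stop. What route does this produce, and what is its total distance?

O → [P:3 / W:6 / U:9 / H:12 / Y:13 / M:21 / S:25] → P (3)
P → [W:9 / Y:10 / U:12 / H:15 / M:24 / S:28] → W (9)
W → [H:8 / U:15 / M:18 / Y:19 / S:22] → H (8)
H → [M:14 / U:17 / S:18 / Y:25] → M (14)
M → [S:4 / U:26 / Y:31] → S (4)
S → [Y:27 / U:30] → Y (27)
Y → [U:20] → U (20)
Return U→O: 9.
Total = 3 + 9 + 8 + 14 + 4 + 27 + 20 + 9 = 94.

Nearest-neighbour total = 94; route O → P → W → H → M → S → Y → U → O.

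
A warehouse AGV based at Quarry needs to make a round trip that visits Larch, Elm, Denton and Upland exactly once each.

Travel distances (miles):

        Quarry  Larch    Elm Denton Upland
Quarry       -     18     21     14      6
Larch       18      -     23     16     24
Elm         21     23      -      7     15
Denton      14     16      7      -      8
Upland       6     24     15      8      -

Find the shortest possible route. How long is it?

With 4 stops there are 4!/2 = 12 distinct round trips (a route and its reverse cost the same).
Quarry - Larch - Elm - Denton - Upland - Quarry: 18+23+7+8+6 = 62
Quarry - Larch - Elm - Upland - Denton - Quarry: 18+23+15+8+14 = 78
Quarry - Larch - Denton - Elm - Upland - Quarry: 18+16+7+15+6 = 62
Quarry - Larch - Denton - Upland - Elm - Quarry: 18+16+8+15+21 = 78
Quarry - Larch - Upland - Elm - Denton - Quarry: 18+24+15+7+14 = 78
Quarry - Larch - Upland - Denton - Elm - Quarry: 18+24+8+7+21 = 78
Quarry - Elm - Larch - Denton - Upland - Quarry: 21+23+16+8+6 = 74
Quarry - Elm - Larch - Upland - Denton - Quarry: 21+23+24+8+14 = 90
Quarry - Elm - Denton - Larch - Upland - Quarry: 21+7+16+24+6 = 74
Quarry - Elm - Upland - Larch - Denton - Quarry: 21+15+24+16+14 = 90
Quarry - Denton - Larch - Elm - Upland - Quarry: 14+16+23+15+6 = 74
Quarry - Denton - Elm - Larch - Upland - Quarry: 14+7+23+24+6 = 74
The minimum is 62.
One optimal route: Quarry → Larch → Elm → Denton → Upland → Quarry (or its reverse).

Minimum total distance: 62 miles.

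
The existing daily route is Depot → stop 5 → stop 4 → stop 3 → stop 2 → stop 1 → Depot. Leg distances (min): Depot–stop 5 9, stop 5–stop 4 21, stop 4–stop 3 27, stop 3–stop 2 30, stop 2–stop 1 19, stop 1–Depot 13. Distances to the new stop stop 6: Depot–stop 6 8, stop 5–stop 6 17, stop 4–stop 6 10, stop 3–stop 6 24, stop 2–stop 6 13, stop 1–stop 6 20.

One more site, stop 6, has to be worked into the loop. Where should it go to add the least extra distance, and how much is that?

+6 min — insert stop 6 between stop 5 and stop 4.

Insertion cost between consecutive stops i–j is d(i,stop 6) + d(stop 6,j) − d(i,j):
  between Depot and stop 5: 8 + 17 − 9 = 16
  between stop 5 and stop 4: 17 + 10 − 21 = 6
  between stop 4 and stop 3: 10 + 24 − 27 = 7
  between stop 3 and stop 2: 24 + 13 − 30 = 7
  between stop 2 and stop 1: 13 + 20 − 19 = 14
  between stop 1 and Depot: 20 + 8 − 13 = 15
Cheapest insertion is between stop 5 and stop 4, adding 6.
New total = 119 + 6 = 125.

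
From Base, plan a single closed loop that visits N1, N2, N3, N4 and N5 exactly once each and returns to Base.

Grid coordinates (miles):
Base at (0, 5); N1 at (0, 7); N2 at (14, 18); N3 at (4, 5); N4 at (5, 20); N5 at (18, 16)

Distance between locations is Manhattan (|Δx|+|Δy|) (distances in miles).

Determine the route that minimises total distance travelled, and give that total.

Minimum total distance: 66 miles.

With 5 stops there are 5!/2 = 60 distinct round trips (a route and its reverse cost the same).
Base→N1→N2→N3→N4→N5→Base: 2+25+23+16+17+29 = 112
Base→N1→N2→N3→N5→N4→Base: 2+25+23+25+17+20 = 112
Base→N1→N2→N4→N3→N5→Base: 2+25+11+16+25+29 = 108
Base→N1→N2→N4→N5→N3→Base: 2+25+11+17+25+4 = 84
Base→N1→N2→N5→N3→N4→Base: 2+25+6+25+16+20 = 94
Base→N1→N2→N5→N4→N3→Base: 2+25+6+17+16+4 = 70
Base→N1→N3→N2→N4→N5→Base: 2+6+23+11+17+29 = 88
Base→N1→N3→N2→N5→N4→Base: 2+6+23+6+17+20 = 74
Base→N1→N3→N4→N2→N5→Base: 2+6+16+11+6+29 = 70
Base→N1→N3→N4→N5→N2→Base: 2+6+16+17+6+27 = 74
Base→N1→N3→N5→N2→N4→Base: 2+6+25+6+11+20 = 70
Base→N1→N3→N5→N4→N2→Base: 2+6+25+17+11+27 = 88
Base→N1→N4→N2→N3→N5→Base: 2+18+11+23+25+29 = 108
Base→N1→N4→N2→N5→N3→Base: 2+18+11+6+25+4 = 66
… (46 more)
The minimum is 66.
One optimal route: Base → N1 → N4 → N2 → N5 → N3 → Base (or its reverse).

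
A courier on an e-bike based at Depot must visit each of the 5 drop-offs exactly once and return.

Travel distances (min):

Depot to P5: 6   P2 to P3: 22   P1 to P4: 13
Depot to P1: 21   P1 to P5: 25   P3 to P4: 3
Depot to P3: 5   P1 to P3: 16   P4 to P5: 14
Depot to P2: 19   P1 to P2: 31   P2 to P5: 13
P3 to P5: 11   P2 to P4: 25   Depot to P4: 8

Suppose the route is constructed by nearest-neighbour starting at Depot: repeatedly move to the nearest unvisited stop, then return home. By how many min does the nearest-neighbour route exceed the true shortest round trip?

From Depot: P3=5, P5=6, P4=8, P2=19, P1=21 → choose P3 (5).
From P3: P4=3, P5=11, P1=16, P2=22 → choose P4 (3).
From P4: P1=13, P5=14, P2=25 → choose P1 (13).
From P1: P5=25, P2=31 → choose P5 (25).
From P5: P2=13 → choose P2 (13).
NN route Depot → P3 → P4 → P1 → P5 → P2 → Depot costs 78.
Optimal: Depot → P3 → P4 → P1 → P2 → P5 → Depot costs 71 (by enumerating all 60 distinct tours).
Excess = 78 − 71 = 7.

7 min longer than the optimal tour.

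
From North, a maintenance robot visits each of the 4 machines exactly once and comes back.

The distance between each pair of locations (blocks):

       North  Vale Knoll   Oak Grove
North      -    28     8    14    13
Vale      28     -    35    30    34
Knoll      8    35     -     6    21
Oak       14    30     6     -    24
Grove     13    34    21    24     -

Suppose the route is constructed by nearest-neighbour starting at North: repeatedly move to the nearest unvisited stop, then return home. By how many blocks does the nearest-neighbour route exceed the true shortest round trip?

Excess over optimum: 9 blocks.

From North: Knoll=8, Grove=13, Oak=14, Vale=28 → choose Knoll (8).
From Knoll: Oak=6, Grove=21, Vale=35 → choose Oak (6).
From Oak: Grove=24, Vale=30 → choose Grove (24).
From Grove: Vale=34 → choose Vale (34).
NN route North → Knoll → Oak → Grove → Vale → North costs 100.
Optimal: North → Knoll → Oak → Vale → Grove → North costs 91 (by enumerating all 12 distinct tours).
Excess = 100 − 91 = 9.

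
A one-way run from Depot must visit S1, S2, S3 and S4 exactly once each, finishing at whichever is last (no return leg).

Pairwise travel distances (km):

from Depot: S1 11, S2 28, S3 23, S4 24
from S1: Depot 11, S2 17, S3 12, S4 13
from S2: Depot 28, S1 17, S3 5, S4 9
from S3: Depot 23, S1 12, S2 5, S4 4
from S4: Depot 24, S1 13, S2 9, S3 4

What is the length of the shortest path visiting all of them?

Shortest open route: 33 km.

There are 4! = 24 possible orderings.
Depot→S1→S2→S3→S4: 11+17+5+4 = 37
Depot→S1→S2→S4→S3: 11+17+9+4 = 41
Depot→S1→S3→S2→S4: 11+12+5+9 = 37
Depot→S1→S3→S4→S2: 11+12+4+9 = 36
Depot→S1→S4→S2→S3: 11+13+9+5 = 38
Depot→S1→S4→S3→S2: 11+13+4+5 = 33
Depot→S2→S1→S3→S4: 28+17+12+4 = 61
Depot→S2→S1→S4→S3: 28+17+13+4 = 62
Depot→S2→S3→S1→S4: 28+5+12+13 = 58
Depot→S2→S3→S4→S1: 28+5+4+13 = 50
Depot→S2→S4→S1→S3: 28+9+13+12 = 62
Depot→S2→S4→S3→S1: 28+9+4+12 = 53
Depot→S3→S1→S2→S4: 23+12+17+9 = 61
Depot→S3→S1→S4→S2: 23+12+13+9 = 57
… (10 more)
The minimum is 33.
One shortest path: Depot → S1 → S4 → S3 → S2.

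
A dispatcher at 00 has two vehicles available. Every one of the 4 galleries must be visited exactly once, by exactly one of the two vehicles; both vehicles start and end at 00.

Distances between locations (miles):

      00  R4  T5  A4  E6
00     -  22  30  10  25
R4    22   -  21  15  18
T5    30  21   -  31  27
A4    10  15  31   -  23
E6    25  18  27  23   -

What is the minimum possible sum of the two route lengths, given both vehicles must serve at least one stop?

114 miles — the smallest possible combined total.

Check every non-empty split of the stops between the two vehicles; for each half take its own optimal tour:
  {R4} + {T5, A4, E6}: 44 + 90 = 134
  {T5} + {R4, A4, E6}: 60 + 68 = 128
  {R4, T5} + {A4, E6}: 73 + 58 = 131
  {A4} + {R4, T5, E6}: 20 + 94 = 114
  {R4, A4} + {T5, E6}: 47 + 82 = 129
  {T5, A4} + {R4, E6}: 71 + 65 = 136
  … (7 splits in total)
Best: vehicle 1 00 → A4 → 00 = 20; vehicle 2 00 → T5 → R4 → E6 → 00 = 94; combined 114.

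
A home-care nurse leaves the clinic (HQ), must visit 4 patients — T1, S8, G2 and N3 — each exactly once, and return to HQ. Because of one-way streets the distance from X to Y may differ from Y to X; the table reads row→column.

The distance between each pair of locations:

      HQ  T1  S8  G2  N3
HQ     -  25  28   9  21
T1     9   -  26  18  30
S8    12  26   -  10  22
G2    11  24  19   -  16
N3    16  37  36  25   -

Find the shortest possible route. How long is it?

HQ→T1→S8→G2→N3→HQ: 25+26+10+16+16 = 93
HQ→T1→S8→N3→G2→HQ: 25+26+22+25+11 = 109
HQ→T1→G2→S8→N3→HQ: 25+18+19+22+16 = 100
HQ→T1→G2→N3→S8→HQ: 25+18+16+36+12 = 107
HQ→T1→N3→S8→G2→HQ: 25+30+36+10+11 = 112
HQ→T1→N3→G2→S8→HQ: 25+30+25+19+12 = 111
HQ→S8→T1→G2→N3→HQ: 28+26+18+16+16 = 104
HQ→S8→T1→N3→G2→HQ: 28+26+30+25+11 = 120
HQ→S8→G2→T1→N3→HQ: 28+10+24+30+16 = 108
HQ→S8→G2→N3→T1→HQ: 28+10+16+37+9 = 100
HQ→S8→N3→T1→G2→HQ: 28+22+37+18+11 = 116
HQ→S8→N3→G2→T1→HQ: 28+22+25+24+9 = 108
HQ→G2→T1→S8→N3→HQ: 9+24+26+22+16 = 97
HQ→G2→T1→N3→S8→HQ: 9+24+30+36+12 = 111
… (10 more)
The minimum is 93.
One optimal route: HQ → T1 → S8 → G2 → N3 → HQ.

Minimum total distance: 93.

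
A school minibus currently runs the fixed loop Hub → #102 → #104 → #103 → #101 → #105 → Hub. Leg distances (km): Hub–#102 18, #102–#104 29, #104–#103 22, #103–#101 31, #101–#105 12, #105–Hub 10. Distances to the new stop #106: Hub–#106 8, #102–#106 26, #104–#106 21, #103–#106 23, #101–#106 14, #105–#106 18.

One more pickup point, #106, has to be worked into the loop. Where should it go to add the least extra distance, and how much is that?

Insertion cost between consecutive stops i–j is d(i,#106) + d(#106,j) − d(i,j):
  between Hub and #102: 8 + 26 − 18 = 16
  between #102 and #104: 26 + 21 − 29 = 18
  between #104 and #103: 21 + 23 − 22 = 22
  between #103 and #101: 23 + 14 − 31 = 6
  between #101 and #105: 14 + 18 − 12 = 20
  between #105 and Hub: 18 + 8 − 10 = 16
Cheapest insertion is between #103 and #101, adding 6.
New total = 122 + 6 = 128.

Adding 6 km by placing #106 on the #103–#101 leg.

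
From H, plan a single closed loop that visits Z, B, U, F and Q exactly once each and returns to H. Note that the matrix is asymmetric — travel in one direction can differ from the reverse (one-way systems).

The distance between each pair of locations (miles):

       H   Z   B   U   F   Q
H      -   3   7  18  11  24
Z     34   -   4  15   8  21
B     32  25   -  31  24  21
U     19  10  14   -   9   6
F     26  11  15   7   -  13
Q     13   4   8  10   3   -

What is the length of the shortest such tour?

Minimum total distance: 57 miles.

H - Z - B - U - F - Q - H: 3+4+31+9+13+13 = 73
H - Z - B - U - Q - F - H: 3+4+31+6+3+26 = 73
H - Z - B - F - U - Q - H: 3+4+24+7+6+13 = 57
H - Z - B - F - Q - U - H: 3+4+24+13+10+19 = 73
H - Z - B - Q - U - F - H: 3+4+21+10+9+26 = 73
H - Z - B - Q - F - U - H: 3+4+21+3+7+19 = 57
H - Z - U - B - F - Q - H: 3+15+14+24+13+13 = 82
H - Z - U - B - Q - F - H: 3+15+14+21+3+26 = 82
H - Z - U - F - B - Q - H: 3+15+9+15+21+13 = 76
H - Z - U - F - Q - B - H: 3+15+9+13+8+32 = 80
H - Z - U - Q - B - F - H: 3+15+6+8+24+26 = 82
H - Z - U - Q - F - B - H: 3+15+6+3+15+32 = 74
H - Z - F - B - U - Q - H: 3+8+15+31+6+13 = 76
H - Z - F - B - Q - U - H: 3+8+15+21+10+19 = 76
… (106 more)
The minimum is 57.
One optimal route: H → Z → B → F → U → Q → H.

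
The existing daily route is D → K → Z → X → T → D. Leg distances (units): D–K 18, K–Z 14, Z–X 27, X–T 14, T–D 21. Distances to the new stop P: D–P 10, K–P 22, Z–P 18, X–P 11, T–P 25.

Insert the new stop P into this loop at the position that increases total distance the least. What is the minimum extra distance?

Minimum extra distance: 2, inserting P between Z and X.

Insertion cost between consecutive stops i–j is d(i,P) + d(P,j) − d(i,j):
  between D and K: 10 + 22 − 18 = 14
  between K and Z: 22 + 18 − 14 = 26
  between Z and X: 18 + 11 − 27 = 2
  between X and T: 11 + 25 − 14 = 22
  between T and D: 25 + 10 − 21 = 14
Cheapest insertion is between Z and X, adding 2.
New total = 94 + 2 = 96.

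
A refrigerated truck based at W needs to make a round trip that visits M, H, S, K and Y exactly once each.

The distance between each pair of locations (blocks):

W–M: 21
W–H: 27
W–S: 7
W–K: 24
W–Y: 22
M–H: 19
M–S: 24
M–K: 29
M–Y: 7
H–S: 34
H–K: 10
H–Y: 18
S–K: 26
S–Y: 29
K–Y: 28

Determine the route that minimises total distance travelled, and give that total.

W-M-H-S-K-Y-W: 21+19+34+26+28+22 = 150
W-M-H-S-Y-K-W: 21+19+34+29+28+24 = 155
W-M-H-K-S-Y-W: 21+19+10+26+29+22 = 127
W-M-H-K-Y-S-W: 21+19+10+28+29+7 = 114
W-M-H-Y-S-K-W: 21+19+18+29+26+24 = 137
W-M-H-Y-K-S-W: 21+19+18+28+26+7 = 119
W-M-S-H-K-Y-W: 21+24+34+10+28+22 = 139
W-M-S-H-Y-K-W: 21+24+34+18+28+24 = 149
W-M-S-K-H-Y-W: 21+24+26+10+18+22 = 121
W-M-S-K-Y-H-W: 21+24+26+28+18+27 = 144
W-M-S-Y-H-K-W: 21+24+29+18+10+24 = 126
W-M-S-Y-K-H-W: 21+24+29+28+10+27 = 139
W-M-K-H-S-Y-W: 21+29+10+34+29+22 = 145
W-M-K-H-Y-S-W: 21+29+10+18+29+7 = 114
… (46 more)
W-M-Y-H-K-S-W: 21+7+18+10+26+7 = 89  ← best
The minimum is 89.
One optimal route: W → M → Y → H → K → S → W (or its reverse).

Shortest round trip = 89 blocks.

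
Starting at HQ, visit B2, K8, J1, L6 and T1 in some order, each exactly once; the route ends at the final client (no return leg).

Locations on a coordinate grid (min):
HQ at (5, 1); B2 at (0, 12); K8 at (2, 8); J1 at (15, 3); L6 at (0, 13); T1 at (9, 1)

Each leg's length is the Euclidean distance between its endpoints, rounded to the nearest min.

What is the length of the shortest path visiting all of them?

There are 5! = 120 possible orderings.
HQ → B2 → K8 → J1 → L6 → T1: 12+4+14+18+15 = 63
HQ → B2 → K8 → J1 → T1 → L6: 12+4+14+6+15 = 51
HQ → B2 → K8 → L6 → J1 → T1: 12+4+5+18+6 = 45
HQ → B2 → K8 → L6 → T1 → J1: 12+4+5+15+6 = 42
HQ → B2 → K8 → T1 → J1 → L6: 12+4+10+6+18 = 50
HQ → B2 → K8 → T1 → L6 → J1: 12+4+10+15+18 = 59
HQ → B2 → J1 → K8 → L6 → T1: 12+17+14+5+15 = 63
HQ → B2 → J1 → K8 → T1 → L6: 12+17+14+10+15 = 68
HQ → B2 → J1 → L6 → K8 → T1: 12+17+18+5+10 = 62
HQ → B2 → J1 → L6 → T1 → K8: 12+17+18+15+10 = 72
HQ → B2 → J1 → T1 → K8 → L6: 12+17+6+10+5 = 50
HQ → B2 → J1 → T1 → L6 → K8: 12+17+6+15+5 = 55
HQ → B2 → L6 → K8 → J1 → T1: 12+1+5+14+6 = 38
HQ → B2 → L6 → K8 → T1 → J1: 12+1+5+10+6 = 34
… (106 more)
HQ → T1 → J1 → K8 → B2 → L6: 4+6+14+4+1 = 29  ← best
The minimum is 29.
One shortest path: HQ → T1 → J1 → K8 → B2 → L6.

Minimum one-way distance = 29 min.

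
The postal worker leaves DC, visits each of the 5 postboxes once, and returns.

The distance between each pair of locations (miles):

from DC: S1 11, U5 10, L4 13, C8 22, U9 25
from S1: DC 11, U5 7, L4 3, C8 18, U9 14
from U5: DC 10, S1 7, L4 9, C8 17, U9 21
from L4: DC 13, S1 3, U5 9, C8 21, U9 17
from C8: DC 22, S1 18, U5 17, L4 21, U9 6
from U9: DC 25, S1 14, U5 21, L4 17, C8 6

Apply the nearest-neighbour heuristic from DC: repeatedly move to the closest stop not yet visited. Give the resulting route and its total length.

DC → [U5:10 / S1:11 / L4:13 / C8:22 / U9:25] → U5 (10)
U5 → [S1:7 / L4:9 / C8:17 / U9:21] → S1 (7)
S1 → [L4:3 / U9:14 / C8:18] → L4 (3)
L4 → [U9:17 / C8:21] → U9 (17)
U9 → [C8:6] → C8 (6)
Return C8→DC: 22.
Total = 10 + 7 + 3 + 17 + 6 + 22 = 65.

Nearest-neighbour total = 65 miles; route DC → U5 → S1 → L4 → U9 → C8 → DC.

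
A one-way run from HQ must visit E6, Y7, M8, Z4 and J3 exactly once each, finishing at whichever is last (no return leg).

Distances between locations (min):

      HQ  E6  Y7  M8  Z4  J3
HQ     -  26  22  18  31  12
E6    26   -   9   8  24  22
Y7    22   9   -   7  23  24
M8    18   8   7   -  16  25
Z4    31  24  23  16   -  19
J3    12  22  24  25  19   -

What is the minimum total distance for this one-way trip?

There are 5! = 120 possible orderings.
HQ→E6→Y7→M8→Z4→J3: 26+9+7+16+19 = 77
HQ→E6→Y7→M8→J3→Z4: 26+9+7+25+19 = 86
HQ→E6→Y7→Z4→M8→J3: 26+9+23+16+25 = 99
HQ→E6→Y7→Z4→J3→M8: 26+9+23+19+25 = 102
HQ→E6→Y7→J3→M8→Z4: 26+9+24+25+16 = 100
HQ→E6→Y7→J3→Z4→M8: 26+9+24+19+16 = 94
HQ→E6→M8→Y7→Z4→J3: 26+8+7+23+19 = 83
HQ→E6→M8→Y7→J3→Z4: 26+8+7+24+19 = 84
HQ→E6→M8→Z4→Y7→J3: 26+8+16+23+24 = 97
HQ→E6→M8→Z4→J3→Y7: 26+8+16+19+24 = 93
HQ→E6→M8→J3→Y7→Z4: 26+8+25+24+23 = 106
HQ→E6→M8→J3→Z4→Y7: 26+8+25+19+23 = 101
HQ→E6→Z4→Y7→M8→J3: 26+24+23+7+25 = 105
HQ→E6→Z4→Y7→J3→M8: 26+24+23+24+25 = 122
… (106 more)
HQ→J3→Z4→M8→Y7→E6: 12+19+16+7+9 = 63  ← best
The minimum is 63.
One shortest path: HQ → J3 → Z4 → M8 → Y7 → E6.

Shortest open route: 63 min.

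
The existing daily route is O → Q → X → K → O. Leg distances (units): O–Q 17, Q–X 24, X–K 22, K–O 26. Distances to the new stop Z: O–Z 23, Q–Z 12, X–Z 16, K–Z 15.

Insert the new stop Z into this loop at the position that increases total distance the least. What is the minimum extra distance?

Insertion cost between consecutive stops i–j is d(i,Z) + d(Z,j) − d(i,j):
  between O and Q: 23 + 12 − 17 = 18
  between Q and X: 12 + 16 − 24 = 4
  between X and K: 16 + 15 − 22 = 9
  between K and O: 15 + 23 − 26 = 12
Cheapest insertion is between Q and X, adding 4.
New total = 89 + 4 = 93.

Adding 4 by placing Z on the Q–X leg.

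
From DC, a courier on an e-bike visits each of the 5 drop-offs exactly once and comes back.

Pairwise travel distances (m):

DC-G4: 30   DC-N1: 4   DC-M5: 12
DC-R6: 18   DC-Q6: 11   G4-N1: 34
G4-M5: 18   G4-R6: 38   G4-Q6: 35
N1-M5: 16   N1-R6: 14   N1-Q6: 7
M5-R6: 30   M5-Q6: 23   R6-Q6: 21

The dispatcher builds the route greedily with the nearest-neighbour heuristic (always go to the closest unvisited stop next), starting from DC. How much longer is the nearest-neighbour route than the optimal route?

10 m longer than the optimal tour.

From DC: N1=4, Q6=11, M5=12, R6=18, G4=30 → choose N1 (4).
From N1: Q6=7, R6=14, M5=16, G4=34 → choose Q6 (7).
From Q6: R6=21, M5=23, G4=35 → choose R6 (21).
From R6: M5=30, G4=38 → choose M5 (30).
From M5: G4=18 → choose G4 (18).
NN route DC → N1 → Q6 → R6 → M5 → G4 → DC costs 110.
Optimal: DC → N1 → Q6 → R6 → G4 → M5 → DC costs 100 (by enumerating all 60 distinct tours).
Excess = 110 − 100 = 10.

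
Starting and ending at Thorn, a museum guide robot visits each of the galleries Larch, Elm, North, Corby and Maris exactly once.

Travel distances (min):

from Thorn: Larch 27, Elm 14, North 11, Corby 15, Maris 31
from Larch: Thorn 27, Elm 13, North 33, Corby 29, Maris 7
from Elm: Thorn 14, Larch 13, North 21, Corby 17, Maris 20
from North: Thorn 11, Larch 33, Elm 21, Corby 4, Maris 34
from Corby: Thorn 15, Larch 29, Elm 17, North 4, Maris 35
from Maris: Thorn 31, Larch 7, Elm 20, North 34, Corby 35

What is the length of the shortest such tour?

Minimum total distance: 83 min.

With 5 stops there are 5!/2 = 60 distinct round trips (a route and its reverse cost the same).
Thorn-Larch-Elm-North-Corby-Maris-Thorn: 27+13+21+4+35+31 = 131
Thorn-Larch-Elm-North-Maris-Corby-Thorn: 27+13+21+34+35+15 = 145
Thorn-Larch-Elm-Corby-North-Maris-Thorn: 27+13+17+4+34+31 = 126
Thorn-Larch-Elm-Corby-Maris-North-Thorn: 27+13+17+35+34+11 = 137
Thorn-Larch-Elm-Maris-North-Corby-Thorn: 27+13+20+34+4+15 = 113
Thorn-Larch-Elm-Maris-Corby-North-Thorn: 27+13+20+35+4+11 = 110
Thorn-Larch-North-Elm-Corby-Maris-Thorn: 27+33+21+17+35+31 = 164
Thorn-Larch-North-Elm-Maris-Corby-Thorn: 27+33+21+20+35+15 = 151
Thorn-Larch-North-Corby-Elm-Maris-Thorn: 27+33+4+17+20+31 = 132
Thorn-Larch-North-Corby-Maris-Elm-Thorn: 27+33+4+35+20+14 = 133
Thorn-Larch-North-Maris-Elm-Corby-Thorn: 27+33+34+20+17+15 = 146
Thorn-Larch-North-Maris-Corby-Elm-Thorn: 27+33+34+35+17+14 = 160
Thorn-Larch-Corby-Elm-North-Maris-Thorn: 27+29+17+21+34+31 = 159
Thorn-Larch-Corby-Elm-Maris-North-Thorn: 27+29+17+20+34+11 = 138
… (46 more)
Thorn-North-Corby-Elm-Larch-Maris-Thorn: 11+4+17+13+7+31 = 83  ← best
The minimum is 83.
One optimal route: Thorn → North → Corby → Elm → Larch → Maris → Thorn (or its reverse).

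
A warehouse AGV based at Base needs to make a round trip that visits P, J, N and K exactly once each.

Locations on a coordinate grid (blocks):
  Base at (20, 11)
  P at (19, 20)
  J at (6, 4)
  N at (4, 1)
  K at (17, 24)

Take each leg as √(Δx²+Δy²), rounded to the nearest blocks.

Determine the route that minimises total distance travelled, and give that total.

Shortest round trip = 59 blocks.

Base→P→J→N→K→Base: 9+21+4+26+13 = 73
Base→P→J→K→N→Base: 9+21+23+26+19 = 98
Base→P→N→J→K→Base: 9+24+4+23+13 = 73
Base→P→N→K→J→Base: 9+24+26+23+16 = 98
Base→P→K→J→N→Base: 9+4+23+4+19 = 59
Base→P→K→N→J→Base: 9+4+26+4+16 = 59
Base→J→P→N→K→Base: 16+21+24+26+13 = 100
Base→J→P→K→N→Base: 16+21+4+26+19 = 86
Base→J→N→P→K→Base: 16+4+24+4+13 = 61
Base→J→K→P→N→Base: 16+23+4+24+19 = 86
Base→N→P→J→K→Base: 19+24+21+23+13 = 100
Base→N→J→P→K→Base: 19+4+21+4+13 = 61
The minimum is 59.
One optimal route: Base → P → K → J → N → Base (or its reverse).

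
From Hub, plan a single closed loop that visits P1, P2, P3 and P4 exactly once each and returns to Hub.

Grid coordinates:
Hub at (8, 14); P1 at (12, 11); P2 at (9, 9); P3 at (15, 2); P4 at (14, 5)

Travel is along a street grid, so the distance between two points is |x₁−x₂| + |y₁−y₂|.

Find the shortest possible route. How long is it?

Hub-P1-P2-P3-P4-Hub: 7+5+13+4+15 = 44
Hub-P1-P2-P4-P3-Hub: 7+5+9+4+19 = 44
Hub-P1-P3-P2-P4-Hub: 7+12+13+9+15 = 56
Hub-P1-P3-P4-P2-Hub: 7+12+4+9+6 = 38
Hub-P1-P4-P2-P3-Hub: 7+8+9+13+19 = 56
Hub-P1-P4-P3-P2-Hub: 7+8+4+13+6 = 38
Hub-P2-P1-P3-P4-Hub: 6+5+12+4+15 = 42
Hub-P2-P1-P4-P3-Hub: 6+5+8+4+19 = 42
Hub-P2-P3-P1-P4-Hub: 6+13+12+8+15 = 54
Hub-P2-P4-P1-P3-Hub: 6+9+8+12+19 = 54
Hub-P3-P1-P2-P4-Hub: 19+12+5+9+15 = 60
Hub-P3-P2-P1-P4-Hub: 19+13+5+8+15 = 60
The minimum is 38.
One optimal route: Hub → P1 → P3 → P4 → P2 → Hub (or its reverse).

38 — the shortest possible round trip.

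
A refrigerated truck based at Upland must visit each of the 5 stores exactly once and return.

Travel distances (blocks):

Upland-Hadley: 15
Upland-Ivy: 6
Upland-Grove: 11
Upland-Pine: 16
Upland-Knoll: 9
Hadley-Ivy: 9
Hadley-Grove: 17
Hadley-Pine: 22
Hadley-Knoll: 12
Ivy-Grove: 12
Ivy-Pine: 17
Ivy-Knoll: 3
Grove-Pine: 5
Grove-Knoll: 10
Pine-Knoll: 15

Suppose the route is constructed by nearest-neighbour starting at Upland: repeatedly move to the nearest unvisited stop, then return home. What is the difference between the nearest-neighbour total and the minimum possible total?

3 blocks longer than the optimal tour.

Upland: Ivy=6, Knoll=9, Grove=11, Hadley=15, Pine=16 ⇒ Ivy
Ivy: Knoll=3, Hadley=9, Grove=12, Pine=17 ⇒ Knoll
Knoll: Grove=10, Hadley=12, Pine=15 ⇒ Grove
Grove: Pine=5, Hadley=17 ⇒ Pine
Pine: Hadley=22 ⇒ Hadley
NN route Upland → Ivy → Knoll → Grove → Pine → Hadley → Upland costs 61.
Optimal: Upland → Hadley → Ivy → Knoll → Grove → Pine → Upland costs 58 (by enumerating all 60 distinct tours).
Excess = 61 − 58 = 3.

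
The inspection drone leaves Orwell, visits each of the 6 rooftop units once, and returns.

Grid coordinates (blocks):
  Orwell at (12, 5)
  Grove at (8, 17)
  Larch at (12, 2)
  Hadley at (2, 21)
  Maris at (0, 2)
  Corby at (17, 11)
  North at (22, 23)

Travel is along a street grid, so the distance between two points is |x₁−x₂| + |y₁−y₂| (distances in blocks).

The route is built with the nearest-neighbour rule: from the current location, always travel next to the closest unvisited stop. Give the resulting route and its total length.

106 blocks along Orwell → Larch → Maris → Hadley → Grove → Corby → North → Orwell.

From Orwell: distances to unvisited — Larch=3, Corby=11, Maris=15, Grove=16, Hadley=26, North=28. Nearest is Larch (3).
From Larch: distances to unvisited — Maris=12, Corby=14, Grove=19, Hadley=29, North=31. Nearest is Maris (12).
From Maris: distances to unvisited — Hadley=21, Grove=23, Corby=26, North=43. Nearest is Hadley (21).
From Hadley: distances to unvisited — Grove=10, North=22, Corby=25. Nearest is Grove (10).
From Grove: distances to unvisited — Corby=15, North=20. Nearest is Corby (15).
From Corby: distances to unvisited — North=17. Nearest is North (17).
Return North→Orwell: 28.
Total = 3 + 12 + 21 + 10 + 15 + 17 + 28 = 106.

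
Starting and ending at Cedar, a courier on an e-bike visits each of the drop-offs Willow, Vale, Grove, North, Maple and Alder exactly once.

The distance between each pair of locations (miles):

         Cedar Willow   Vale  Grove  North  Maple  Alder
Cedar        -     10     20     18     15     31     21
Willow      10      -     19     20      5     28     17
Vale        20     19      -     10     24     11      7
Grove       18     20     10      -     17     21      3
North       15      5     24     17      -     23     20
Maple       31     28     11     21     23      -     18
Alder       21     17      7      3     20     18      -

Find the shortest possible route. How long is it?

Shortest round trip = 77 miles.

With 6 stops there are 6!/2 = 360 distinct round trips (a route and its reverse cost the same).
Cedar - Willow - Vale - Grove - North - Maple - Alder - Cedar: 10+19+10+17+23+18+21 = 118
Cedar - Willow - Vale - Grove - North - Alder - Maple - Cedar: 10+19+10+17+20+18+31 = 125
Cedar - Willow - Vale - Grove - Maple - North - Alder - Cedar: 10+19+10+21+23+20+21 = 124
Cedar - Willow - Vale - Grove - Maple - Alder - North - Cedar: 10+19+10+21+18+20+15 = 113
Cedar - Willow - Vale - Grove - Alder - North - Maple - Cedar: 10+19+10+3+20+23+31 = 116
Cedar - Willow - Vale - Grove - Alder - Maple - North - Cedar: 10+19+10+3+18+23+15 = 98
Cedar - Willow - Vale - North - Grove - Maple - Alder - Cedar: 10+19+24+17+21+18+21 = 130
Cedar - Willow - Vale - North - Grove - Alder - Maple - Cedar: 10+19+24+17+3+18+31 = 122
… (352 more)
Cedar - Willow - North - Maple - Vale - Alder - Grove - Cedar: 10+5+23+11+7+3+18 = 77  ← best
The minimum is 77.
One optimal route: Cedar → Willow → North → Maple → Vale → Alder → Grove → Cedar (or its reverse).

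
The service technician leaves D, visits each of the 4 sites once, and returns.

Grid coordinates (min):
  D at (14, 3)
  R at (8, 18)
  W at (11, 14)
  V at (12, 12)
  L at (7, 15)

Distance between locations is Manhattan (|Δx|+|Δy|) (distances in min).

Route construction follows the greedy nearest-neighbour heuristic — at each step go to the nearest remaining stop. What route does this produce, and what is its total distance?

Nearest-neighbour total = 44 min; route D → V → W → L → R → D.

D → [V:11 / W:14 / L:19 / R:21] → V (11)
V → [W:3 / L:8 / R:10] → W (3)
W → [L:5 / R:7] → L (5)
L → [R:4] → R (4)
Return R→D: 21.
Total = 11 + 3 + 5 + 4 + 21 = 44.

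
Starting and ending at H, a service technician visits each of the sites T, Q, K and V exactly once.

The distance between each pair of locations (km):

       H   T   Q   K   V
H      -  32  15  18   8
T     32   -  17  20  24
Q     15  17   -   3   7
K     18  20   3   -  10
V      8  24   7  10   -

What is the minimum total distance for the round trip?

Shortest round trip = 70 km.

H→T→Q→K→V→H: 32+17+3+10+8 = 70
H→T→Q→V→K→H: 32+17+7+10+18 = 84
H→T→K→Q→V→H: 32+20+3+7+8 = 70
H→T→K→V→Q→H: 32+20+10+7+15 = 84
H→T→V→Q→K→H: 32+24+7+3+18 = 84
H→T→V→K→Q→H: 32+24+10+3+15 = 84
H→Q→T→K→V→H: 15+17+20+10+8 = 70
H→Q→T→V→K→H: 15+17+24+10+18 = 84
H→Q→K→T→V→H: 15+3+20+24+8 = 70
H→Q→V→T→K→H: 15+7+24+20+18 = 84
H→K→T→Q→V→H: 18+20+17+7+8 = 70
H→K→Q→T→V→H: 18+3+17+24+8 = 70
The minimum is 70.
One optimal route: H → T → Q → K → V → H (or its reverse).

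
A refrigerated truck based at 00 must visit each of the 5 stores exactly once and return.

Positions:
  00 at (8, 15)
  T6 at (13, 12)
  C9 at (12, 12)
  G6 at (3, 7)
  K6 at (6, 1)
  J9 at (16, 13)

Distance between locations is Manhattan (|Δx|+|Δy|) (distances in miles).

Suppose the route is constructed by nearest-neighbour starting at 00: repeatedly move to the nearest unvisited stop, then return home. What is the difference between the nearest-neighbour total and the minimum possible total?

From 00: C9=7, T6=8, J9=10, G6=13, K6=16 → choose C9 (7).
From C9: T6=1, J9=5, G6=14, K6=17 → choose T6 (1).
From T6: J9=4, G6=15, K6=18 → choose J9 (4).
From J9: G6=19, K6=22 → choose G6 (19).
From G6: K6=9 → choose K6 (9).
NN route 00 → C9 → T6 → J9 → G6 → K6 → 00 costs 56.
Optimal: 00 → G6 → K6 → C9 → T6 → J9 → 00 costs 54 (by enumerating all 60 distinct tours).
Excess = 56 − 54 = 2.

Excess over optimum: 2 miles.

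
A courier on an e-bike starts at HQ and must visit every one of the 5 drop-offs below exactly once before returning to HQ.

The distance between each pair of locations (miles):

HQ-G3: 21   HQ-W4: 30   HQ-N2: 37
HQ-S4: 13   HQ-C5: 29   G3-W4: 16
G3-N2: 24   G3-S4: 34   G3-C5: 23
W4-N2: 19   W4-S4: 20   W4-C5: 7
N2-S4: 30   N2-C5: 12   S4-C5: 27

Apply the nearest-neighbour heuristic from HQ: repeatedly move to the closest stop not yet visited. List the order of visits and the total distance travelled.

From HQ: distances to unvisited — S4=13, G3=21, C5=29, W4=30, N2=37. Nearest is S4 (13).
From S4: distances to unvisited — W4=20, C5=27, N2=30, G3=34. Nearest is W4 (20).
From W4: distances to unvisited — C5=7, G3=16, N2=19. Nearest is C5 (7).
From C5: distances to unvisited — N2=12, G3=23. Nearest is N2 (12).
From N2: distances to unvisited — G3=24. Nearest is G3 (24).
Return G3→HQ: 21.
Total = 13 + 20 + 7 + 12 + 24 + 21 = 97.

Total distance 97 miles via the nearest-neighbour route HQ → S4 → W4 → C5 → N2 → G3 → HQ.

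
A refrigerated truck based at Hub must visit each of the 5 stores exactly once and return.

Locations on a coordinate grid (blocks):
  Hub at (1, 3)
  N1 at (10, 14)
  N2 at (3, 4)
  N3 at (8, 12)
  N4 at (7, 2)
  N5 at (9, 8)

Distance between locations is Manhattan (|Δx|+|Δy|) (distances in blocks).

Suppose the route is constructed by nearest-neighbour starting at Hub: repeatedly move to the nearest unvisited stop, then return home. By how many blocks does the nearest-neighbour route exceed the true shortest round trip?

Hub: N2=3, N4=7, N5=13, N3=16, N1=20 ⇒ N2
N2: N4=6, N5=10, N3=13, N1=17 ⇒ N4
N4: N5=8, N3=11, N1=15 ⇒ N5
N5: N3=5, N1=7 ⇒ N3
N3: N1=4 ⇒ N1
NN route Hub → N2 → N4 → N5 → N3 → N1 → Hub costs 46.
Optimal: Hub → N2 → N3 → N1 → N5 → N4 → Hub costs 42 (by enumerating all 60 distinct tours).
Excess = 46 − 42 = 4.

Excess over optimum: 4 blocks.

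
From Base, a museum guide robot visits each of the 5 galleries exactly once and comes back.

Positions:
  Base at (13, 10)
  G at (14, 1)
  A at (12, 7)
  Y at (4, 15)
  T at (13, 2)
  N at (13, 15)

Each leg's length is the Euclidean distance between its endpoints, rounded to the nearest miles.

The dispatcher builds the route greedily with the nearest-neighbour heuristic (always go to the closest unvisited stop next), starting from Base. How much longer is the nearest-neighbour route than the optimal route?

Excess over optimum: 2 miles.

From Base: A=3, N=5, T=8, G=9, Y=10 → choose A (3).
From A: T=5, G=6, N=8, Y=11 → choose T (5).
From T: G=1, N=13, Y=16 → choose G (1).
From G: N=14, Y=17 → choose N (14).
From N: Y=9 → choose Y (9).
NN route Base → A → T → G → N → Y → Base costs 42.
Optimal: Base → G → T → A → Y → N → Base costs 40 (by enumerating all 60 distinct tours).
Excess = 42 − 40 = 2.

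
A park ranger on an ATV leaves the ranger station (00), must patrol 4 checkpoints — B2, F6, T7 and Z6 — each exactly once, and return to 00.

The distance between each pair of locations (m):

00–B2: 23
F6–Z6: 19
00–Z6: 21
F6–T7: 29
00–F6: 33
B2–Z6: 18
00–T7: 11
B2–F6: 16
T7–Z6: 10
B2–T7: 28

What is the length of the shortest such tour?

There are 12 distinct closed tours to check (reversals are equivalent).
00 - B2 - F6 - T7 - Z6 - 00: 23+16+29+10+21 = 99
00 - B2 - F6 - Z6 - T7 - 00: 23+16+19+10+11 = 79
00 - B2 - T7 - F6 - Z6 - 00: 23+28+29+19+21 = 120
00 - B2 - T7 - Z6 - F6 - 00: 23+28+10+19+33 = 113
00 - B2 - Z6 - F6 - T7 - 00: 23+18+19+29+11 = 100
00 - B2 - Z6 - T7 - F6 - 00: 23+18+10+29+33 = 113
00 - F6 - B2 - T7 - Z6 - 00: 33+16+28+10+21 = 108
00 - F6 - B2 - Z6 - T7 - 00: 33+16+18+10+11 = 88
00 - F6 - T7 - B2 - Z6 - 00: 33+29+28+18+21 = 129
00 - F6 - Z6 - B2 - T7 - 00: 33+19+18+28+11 = 109
00 - T7 - B2 - F6 - Z6 - 00: 11+28+16+19+21 = 95
00 - T7 - F6 - B2 - Z6 - 00: 11+29+16+18+21 = 95
The minimum is 79.
One optimal route: 00 → B2 → F6 → Z6 → T7 → 00 (or its reverse).

79 m — the shortest possible round trip.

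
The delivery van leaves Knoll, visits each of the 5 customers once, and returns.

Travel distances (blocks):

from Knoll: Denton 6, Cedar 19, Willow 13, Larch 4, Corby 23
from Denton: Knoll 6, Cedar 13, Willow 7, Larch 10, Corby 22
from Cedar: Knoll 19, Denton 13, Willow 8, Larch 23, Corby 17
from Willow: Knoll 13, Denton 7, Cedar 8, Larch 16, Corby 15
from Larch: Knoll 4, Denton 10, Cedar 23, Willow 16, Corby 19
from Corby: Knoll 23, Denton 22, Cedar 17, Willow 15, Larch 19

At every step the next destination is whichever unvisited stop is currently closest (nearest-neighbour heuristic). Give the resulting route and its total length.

Total distance 69 blocks via the nearest-neighbour route Knoll → Larch → Denton → Willow → Cedar → Corby → Knoll.

At Knoll the remaining stops are Larch 4, Denton 6, Willow 13, Cedar 19, Corby 23; go to Larch.
At Larch the remaining stops are Denton 10, Willow 16, Corby 19, Cedar 23; go to Denton.
At Denton the remaining stops are Willow 7, Cedar 13, Corby 22; go to Willow.
At Willow the remaining stops are Cedar 8, Corby 15; go to Cedar.
At Cedar the remaining stops are Corby 17; go to Corby.
Return Corby→Knoll: 23.
Total = 4 + 10 + 7 + 8 + 17 + 23 = 69.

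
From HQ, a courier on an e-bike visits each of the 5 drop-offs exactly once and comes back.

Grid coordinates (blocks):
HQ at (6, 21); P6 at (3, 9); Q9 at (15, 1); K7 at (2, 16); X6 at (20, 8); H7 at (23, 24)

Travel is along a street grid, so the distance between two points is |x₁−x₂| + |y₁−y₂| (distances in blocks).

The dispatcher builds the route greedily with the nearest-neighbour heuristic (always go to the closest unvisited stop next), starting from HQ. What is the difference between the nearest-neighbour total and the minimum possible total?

HQ: K7=9, P6=15, H7=20, X6=27, Q9=29 ⇒ K7
K7: P6=8, X6=26, Q9=28, H7=29 ⇒ P6
P6: X6=18, Q9=20, H7=35 ⇒ X6
X6: Q9=12, H7=19 ⇒ Q9
Q9: H7=31 ⇒ H7
NN route HQ → K7 → P6 → X6 → Q9 → H7 → HQ costs 98.
Optimal: HQ → K7 → P6 → Q9 → X6 → H7 → HQ costs 88 (by enumerating all 60 distinct tours).
Excess = 98 − 88 = 10.

The nearest-neighbour route is 10 blocks longer than optimal.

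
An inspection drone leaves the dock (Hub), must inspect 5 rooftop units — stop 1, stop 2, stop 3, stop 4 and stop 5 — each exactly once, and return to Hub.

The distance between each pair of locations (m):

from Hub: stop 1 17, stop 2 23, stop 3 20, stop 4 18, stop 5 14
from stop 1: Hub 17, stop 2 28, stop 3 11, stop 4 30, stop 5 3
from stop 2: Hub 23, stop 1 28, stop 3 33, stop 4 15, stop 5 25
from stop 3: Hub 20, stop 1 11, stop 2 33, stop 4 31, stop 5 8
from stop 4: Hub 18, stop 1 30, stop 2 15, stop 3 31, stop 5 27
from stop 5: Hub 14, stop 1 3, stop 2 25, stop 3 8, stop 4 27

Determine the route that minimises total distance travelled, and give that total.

Minimum total distance: 92 m.

Hub → stop 1 → stop 2 → stop 3 → stop 4 → stop 5 → Hub: 17+28+33+31+27+14 = 150
Hub → stop 1 → stop 2 → stop 3 → stop 5 → stop 4 → Hub: 17+28+33+8+27+18 = 131
Hub → stop 1 → stop 2 → stop 4 → stop 3 → stop 5 → Hub: 17+28+15+31+8+14 = 113
Hub → stop 1 → stop 2 → stop 4 → stop 5 → stop 3 → Hub: 17+28+15+27+8+20 = 115
Hub → stop 1 → stop 2 → stop 5 → stop 3 → stop 4 → Hub: 17+28+25+8+31+18 = 127
Hub → stop 1 → stop 2 → stop 5 → stop 4 → stop 3 → Hub: 17+28+25+27+31+20 = 148
Hub → stop 1 → stop 3 → stop 2 → stop 4 → stop 5 → Hub: 17+11+33+15+27+14 = 117
Hub → stop 1 → stop 3 → stop 2 → stop 5 → stop 4 → Hub: 17+11+33+25+27+18 = 131
Hub → stop 1 → stop 3 → stop 4 → stop 2 → stop 5 → Hub: 17+11+31+15+25+14 = 113
Hub → stop 1 → stop 3 → stop 4 → stop 5 → stop 2 → Hub: 17+11+31+27+25+23 = 134
Hub → stop 1 → stop 3 → stop 5 → stop 2 → stop 4 → Hub: 17+11+8+25+15+18 = 94
Hub → stop 1 → stop 3 → stop 5 → stop 4 → stop 2 → Hub: 17+11+8+27+15+23 = 101
Hub → stop 1 → stop 4 → stop 2 → stop 3 → stop 5 → Hub: 17+30+15+33+8+14 = 117
Hub → stop 1 → stop 4 → stop 2 → stop 5 → stop 3 → Hub: 17+30+15+25+8+20 = 115
… (46 more)
Hub → stop 3 → stop 1 → stop 5 → stop 2 → stop 4 → Hub: 20+11+3+25+15+18 = 92  ← best
The minimum is 92.
One optimal route: Hub → stop 3 → stop 1 → stop 5 → stop 2 → stop 4 → Hub (or its reverse).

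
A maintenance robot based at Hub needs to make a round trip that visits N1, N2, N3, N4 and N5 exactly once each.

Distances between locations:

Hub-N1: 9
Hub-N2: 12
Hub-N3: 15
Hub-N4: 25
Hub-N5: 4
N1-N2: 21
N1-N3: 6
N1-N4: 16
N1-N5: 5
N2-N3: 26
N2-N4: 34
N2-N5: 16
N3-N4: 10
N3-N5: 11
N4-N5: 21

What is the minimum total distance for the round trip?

Shortest round trip = 71.

There are 60 distinct closed tours to check (reversals are equivalent).
Hub - N1 - N2 - N3 - N4 - N5 - Hub: 9+21+26+10+21+4 = 91
Hub - N1 - N2 - N3 - N5 - N4 - Hub: 9+21+26+11+21+25 = 113
Hub - N1 - N2 - N4 - N3 - N5 - Hub: 9+21+34+10+11+4 = 89
Hub - N1 - N2 - N4 - N5 - N3 - Hub: 9+21+34+21+11+15 = 111
Hub - N1 - N2 - N5 - N3 - N4 - Hub: 9+21+16+11+10+25 = 92
Hub - N1 - N2 - N5 - N4 - N3 - Hub: 9+21+16+21+10+15 = 92
Hub - N1 - N3 - N2 - N4 - N5 - Hub: 9+6+26+34+21+4 = 100
Hub - N1 - N3 - N2 - N5 - N4 - Hub: 9+6+26+16+21+25 = 103
Hub - N1 - N3 - N4 - N2 - N5 - Hub: 9+6+10+34+16+4 = 79
Hub - N1 - N3 - N4 - N5 - N2 - Hub: 9+6+10+21+16+12 = 74
Hub - N1 - N3 - N5 - N2 - N4 - Hub: 9+6+11+16+34+25 = 101
Hub - N1 - N3 - N5 - N4 - N2 - Hub: 9+6+11+21+34+12 = 93
Hub - N1 - N4 - N2 - N3 - N5 - Hub: 9+16+34+26+11+4 = 100
Hub - N1 - N4 - N2 - N5 - N3 - Hub: 9+16+34+16+11+15 = 101
… (46 more)
Hub - N2 - N4 - N3 - N1 - N5 - Hub: 12+34+10+6+5+4 = 71  ← best
The minimum is 71.
One optimal route: Hub → N2 → N4 → N3 → N1 → N5 → Hub (or its reverse).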